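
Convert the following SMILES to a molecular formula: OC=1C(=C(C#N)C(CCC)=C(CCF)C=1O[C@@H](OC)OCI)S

C15H19FINO4S

Heavy atoms from the SMILES: 15 C, 1 F, 1 I, 1 N, 4 O, 1 S.
Implicit hydrogens by atom environment:
  6 × C (aromatic): no H
  5 × C: 2 H each → 10
  3 × O: no H
  2 × C: 3 H each → 6
  1 × C: 1 H
  1 × C: no H
  1 × F: no H
  1 × I: no H
  1 × N: no H
  1 × O: 1 H
  1 × S: 1 H
  Total hydrogens = 19.
Molecular formula: C15H19FINO4S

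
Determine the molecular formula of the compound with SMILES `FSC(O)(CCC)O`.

Heavy atoms from the SMILES: 4 C, 1 F, 2 O, 1 S.
Implicit hydrogens by atom environment:
  2 × C: 2 H each → 4
  2 × O: 1 H each → 2
  1 × C: 3 H
  1 × C: no H
  1 × F: no H
  1 × S: no H
  Total hydrogens = 9.
Molecular formula: C4H9FO2S

C4H9FO2S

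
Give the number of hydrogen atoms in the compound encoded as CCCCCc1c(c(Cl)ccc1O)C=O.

15

Hydrogens are implicit in SMILES; fill each atom to its normal valence:
  4 × C: 2 H each → 8
  4 × C (aromatic): no H
  2 × C (aromatic): 1 H each → 2
  1 × C: 3 H
  1 × C: 1 H
  1 × Cl: no H
  1 × O: 1 H
  1 × O: no H
  Total hydrogens = 15.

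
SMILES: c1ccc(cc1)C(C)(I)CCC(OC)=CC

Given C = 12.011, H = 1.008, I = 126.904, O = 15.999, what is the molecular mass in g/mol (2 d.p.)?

330.21

Molecular formula: C14H19IO.
M = 14×12.011 + 19×1.008 + 1×126.904 + 1×15.999 = 330.21 g/mol.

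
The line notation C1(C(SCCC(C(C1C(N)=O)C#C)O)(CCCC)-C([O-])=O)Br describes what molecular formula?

C15H21BrNO4S-

Heavy atoms from the SMILES: 1 Br, 15 C, 1 N, 4 O, 1 S.
Implicit hydrogens by atom environment:
  5 × C: 2 H each → 10
  5 × C: 1 H each → 5
  4 × C: no H
  2 × O: no H
  1 × Br: no H
  1 × C: 3 H
  1 × N: 2 H
  1 × O: 1 H
  1 × O (charge -1): no H
  1 × S: no H
  Total hydrogens = 21.
Net charge -1.
Molecular formula: C15H21BrNO4S-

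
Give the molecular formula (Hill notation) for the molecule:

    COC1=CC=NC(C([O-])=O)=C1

C7H6NO3-

Heavy atoms from the SMILES: 7 C, 1 N, 3 O.
Implicit hydrogens by atom environment:
  3 × C (aromatic): 1 H each → 3
  2 × C (aromatic): no H
  2 × O: no H
  1 × C: 3 H
  1 × C: no H
  1 × N (aromatic): no H
  1 × O (charge -1): no H
  Total hydrogens = 6.
Net charge -1.
Molecular formula: C7H6NO3-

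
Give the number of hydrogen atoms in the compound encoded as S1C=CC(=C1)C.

Hydrogens are implicit in SMILES; fill each atom to its normal valence:
  3 × C (aromatic): 1 H each → 3
  1 × C: 3 H
  1 × C (aromatic): no H
  1 × S (aromatic): no H
  Total hydrogens = 6.

6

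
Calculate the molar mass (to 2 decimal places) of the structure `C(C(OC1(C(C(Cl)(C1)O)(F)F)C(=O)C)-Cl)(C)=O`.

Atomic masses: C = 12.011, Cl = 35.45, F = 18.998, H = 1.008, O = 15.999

Molecular formula: C9H10Cl2F2O4.
M = 9×12.011 + 2×35.45 + 2×18.998 + 10×1.008 + 4×15.999 = 291.07 g/mol.

291.07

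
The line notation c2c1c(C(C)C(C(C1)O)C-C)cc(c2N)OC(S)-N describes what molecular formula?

C14H22N2O2S

Heavy atoms from the SMILES: 14 C, 2 N, 2 O, 1 S.
Implicit hydrogens by atom environment:
  4 × C: 1 H each → 4
  4 × C (aromatic): no H
  2 × C: 3 H each → 6
  2 × C: 2 H each → 4
  2 × C (aromatic): 1 H each → 2
  2 × N: 2 H each → 4
  1 × O: 1 H
  1 × O: no H
  1 × S: 1 H
  Total hydrogens = 22.
Molecular formula: C14H22N2O2S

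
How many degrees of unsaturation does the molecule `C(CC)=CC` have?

1

Molecular formula from the SMILES: C5H10.
DoU = (2C + 2 + N − H − X)/2 = (2·5 + 2 + 0 − 10 − 0)/2 = 2/2 = 1.
(Structurally: 0 ring(s) + 1 π bond(s) = 1.)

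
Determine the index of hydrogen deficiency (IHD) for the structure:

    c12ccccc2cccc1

Molecular formula from the SMILES: C10H8.
DoU = (2C + 2 + N − H − X)/2 = (2·10 + 2 + 0 − 8 − 0)/2 = 14/2 = 7.
(Structurally: 2 ring(s) + 5 π bond(s) = 7.)

7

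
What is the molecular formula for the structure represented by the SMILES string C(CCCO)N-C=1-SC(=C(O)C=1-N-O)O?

C8H14N2O4S

Heavy atoms from the SMILES: 8 C, 2 N, 4 O, 1 S.
Implicit hydrogens by atom environment:
  4 × C: 2 H each → 8
  4 × C (aromatic): no H
  4 × O: 1 H each → 4
  2 × N: 1 H each → 2
  1 × S (aromatic): no H
  Total hydrogens = 14.
Molecular formula: C8H14N2O4S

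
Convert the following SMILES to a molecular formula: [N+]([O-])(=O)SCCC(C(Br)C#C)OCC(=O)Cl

Heavy atoms from the SMILES: 1 Br, 8 C, 1 Cl, 1 N, 4 O, 1 S.
Implicit hydrogens by atom environment:
  3 × C: 2 H each → 6
  3 × C: 1 H each → 3
  3 × O: no H
  2 × C: no H
  1 × Br: no H
  1 × Cl: no H
  1 × N (charge +1): no H
  1 × O (charge -1): no H
  1 × S: no H
  Total hydrogens = 9.
Molecular formula: C8H9BrClNO4S

C8H9BrClNO4S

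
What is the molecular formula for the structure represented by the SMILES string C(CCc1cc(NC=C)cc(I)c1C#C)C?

C14H16IN

Heavy atoms from the SMILES: 14 C, 1 I, 1 N.
Implicit hydrogens by atom environment:
  4 × C: 2 H each → 8
  4 × C (aromatic): no H
  2 × C (aromatic): 1 H each → 2
  2 × C: 1 H each → 2
  1 × C: 3 H
  1 × C: no H
  1 × I: no H
  1 × N: 1 H
  Total hydrogens = 16.
Molecular formula: C14H16IN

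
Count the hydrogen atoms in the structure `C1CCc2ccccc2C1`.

Hydrogens are implicit in SMILES; fill each atom to its normal valence:
  4 × C: 2 H each → 8
  4 × C (aromatic): 1 H each → 4
  2 × C (aromatic): no H
  Total hydrogens = 12.

12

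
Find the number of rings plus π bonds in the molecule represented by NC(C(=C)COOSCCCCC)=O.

Molecular formula from the SMILES: C9H17NO3S.
DoU = (2C + 2 + N − H − X)/2 = (2·9 + 2 + 1 − 17 − 0)/2 = 4/2 = 2.
(Structurally: 0 ring(s) + 2 π bond(s) = 2.)

2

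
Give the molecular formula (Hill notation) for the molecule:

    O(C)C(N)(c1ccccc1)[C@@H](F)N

Heavy atoms from the SMILES: 9 C, 1 F, 2 N, 1 O.
Implicit hydrogens by atom environment:
  5 × C (aromatic): 1 H each → 5
  2 × N: 2 H each → 4
  1 × C: 3 H
  1 × C: 1 H
  1 × C: no H
  1 × C (aromatic): no H
  1 × F: no H
  1 × O: no H
  Total hydrogens = 13.
Molecular formula: C9H13FN2O

C9H13FN2O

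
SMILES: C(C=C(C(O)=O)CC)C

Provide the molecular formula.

C7H12O2

Heavy atoms from the SMILES: 7 C, 2 O.
Implicit hydrogens by atom environment:
  2 × C: 3 H each → 6
  2 × C: 2 H each → 4
  2 × C: no H
  1 × C: 1 H
  1 × O: 1 H
  1 × O: no H
  Total hydrogens = 12.
Molecular formula: C7H12O2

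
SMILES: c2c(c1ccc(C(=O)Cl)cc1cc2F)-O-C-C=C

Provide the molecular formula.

Heavy atoms from the SMILES: 14 C, 1 Cl, 1 F, 2 O.
Implicit hydrogens by atom environment:
  5 × C (aromatic): 1 H each → 5
  5 × C (aromatic): no H
  2 × C: 2 H each → 4
  2 × O: no H
  1 × C: 1 H
  1 × C: no H
  1 × Cl: no H
  1 × F: no H
  Total hydrogens = 10.
Molecular formula: C14H10ClFO2

C14H10ClFO2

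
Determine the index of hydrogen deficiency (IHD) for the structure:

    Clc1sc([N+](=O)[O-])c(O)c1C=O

5

Molecular formula from the SMILES: C5H2ClNO4S.
DoU = (2C + 2 + N − H − X)/2 = (2·5 + 2 + 1 − 2 − 1)/2 = 10/2 = 5.
(Structurally: 1 ring(s) + 4 π bond(s) = 5.)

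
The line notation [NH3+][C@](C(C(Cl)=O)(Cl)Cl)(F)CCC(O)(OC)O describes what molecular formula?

Heavy atoms from the SMILES: 7 C, 3 Cl, 1 F, 1 N, 4 O.
Implicit hydrogens by atom environment:
  4 × C: no H
  3 × Cl: no H
  2 × C: 2 H each → 4
  2 × O: 1 H each → 2
  2 × O: no H
  1 × C: 3 H
  1 × F: no H
  1 × N (charge +1): 3 H
  Total hydrogens = 12.
Net charge +1.
Molecular formula: C7H12Cl3FNO4+

C7H12Cl3FNO4+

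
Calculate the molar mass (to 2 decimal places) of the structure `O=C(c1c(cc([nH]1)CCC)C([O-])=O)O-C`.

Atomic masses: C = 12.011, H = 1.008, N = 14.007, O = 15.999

210.21

Molecular formula: C10H12NO4-.
M = 10×12.011 + 12×1.008 + 1×14.007 + 4×15.999 = 210.21 g/mol.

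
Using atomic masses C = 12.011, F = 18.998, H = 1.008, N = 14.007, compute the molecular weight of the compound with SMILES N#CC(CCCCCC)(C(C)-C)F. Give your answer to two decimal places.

Molecular formula: C11H20FN.
M = 11×12.011 + 1×18.998 + 20×1.008 + 1×14.007 = 185.29 g/mol.

185.29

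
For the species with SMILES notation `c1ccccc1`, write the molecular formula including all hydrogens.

Heavy atoms from the SMILES: 6 C.
Implicit hydrogens by atom environment:
  6 × C (aromatic): 1 H each → 6
  Total hydrogens = 6.
Molecular formula: C6H6

C6H6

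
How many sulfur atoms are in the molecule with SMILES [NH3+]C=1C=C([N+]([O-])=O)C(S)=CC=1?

The symbol for sulfur appears 1 time in the SMILES.

1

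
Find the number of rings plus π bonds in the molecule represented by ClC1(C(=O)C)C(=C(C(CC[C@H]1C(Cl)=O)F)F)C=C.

Molecular formula from the SMILES: C12H12Cl2F2O2.
DoU = (2C + 2 + N − H − X)/2 = (2·12 + 2 + 0 − 12 − 4)/2 = 10/2 = 5.
(Structurally: 1 ring(s) + 4 π bond(s) = 5.)

5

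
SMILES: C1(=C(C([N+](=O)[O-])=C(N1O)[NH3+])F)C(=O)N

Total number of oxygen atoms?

4

The symbol for oxygen appears 4 times in the SMILES.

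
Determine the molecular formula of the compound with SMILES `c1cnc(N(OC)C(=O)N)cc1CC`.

C9H13N3O2

Heavy atoms from the SMILES: 9 C, 3 N, 2 O.
Implicit hydrogens by atom environment:
  3 × C (aromatic): 1 H each → 3
  2 × C: 3 H each → 6
  2 × C (aromatic): no H
  2 × O: no H
  1 × C: 2 H
  1 × C: no H
  1 × N: 2 H
  1 × N (aromatic): no H
  1 × N: no H
  Total hydrogens = 13.
Molecular formula: C9H13N3O2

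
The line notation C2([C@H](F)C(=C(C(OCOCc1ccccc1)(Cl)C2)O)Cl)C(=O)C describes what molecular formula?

C16H17Cl2FO4

Heavy atoms from the SMILES: 16 C, 2 Cl, 1 F, 4 O.
Implicit hydrogens by atom environment:
  5 × C (aromatic): 1 H each → 5
  4 × C: no H
  3 × C: 2 H each → 6
  3 × O: no H
  2 × C: 1 H each → 2
  2 × Cl: no H
  1 × C: 3 H
  1 × C (aromatic): no H
  1 × F: no H
  1 × O: 1 H
  Total hydrogens = 17.
Molecular formula: C16H17Cl2FO4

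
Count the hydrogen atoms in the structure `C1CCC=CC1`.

Hydrogens are implicit in SMILES; fill each atom to its normal valence:
  4 × C: 2 H each → 8
  2 × C: 1 H each → 2
  Total hydrogens = 10.

10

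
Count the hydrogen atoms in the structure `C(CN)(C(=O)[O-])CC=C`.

10

Hydrogens are implicit in SMILES; fill each atom to its normal valence:
  3 × C: 2 H each → 6
  2 × C: 1 H each → 2
  1 × C: no H
  1 × N: 2 H
  1 × O: no H
  1 × O (charge -1): no H
  Total hydrogens = 10.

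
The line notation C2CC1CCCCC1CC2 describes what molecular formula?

Heavy atoms from the SMILES: 10 C.
Implicit hydrogens by atom environment:
  8 × C: 2 H each → 16
  2 × C: 1 H each → 2
  Total hydrogens = 18.
Molecular formula: C10H18

C10H18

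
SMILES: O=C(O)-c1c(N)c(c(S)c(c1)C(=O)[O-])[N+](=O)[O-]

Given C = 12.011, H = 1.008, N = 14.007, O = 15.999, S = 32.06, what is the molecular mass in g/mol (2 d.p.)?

257.20

Molecular formula: C8H5N2O6S-.
M = 8×12.011 + 5×1.008 + 2×14.007 + 6×15.999 + 1×32.06 = 257.20 g/mol.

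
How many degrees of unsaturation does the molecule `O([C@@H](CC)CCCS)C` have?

Molecular formula from the SMILES: C7H16OS.
DoU = (2C + 2 + N − H − X)/2 = (2·7 + 2 + 0 − 16 − 0)/2 = 0/2 = 0.
(Structurally: 0 ring(s) + 0 π bond(s) = 0.)

0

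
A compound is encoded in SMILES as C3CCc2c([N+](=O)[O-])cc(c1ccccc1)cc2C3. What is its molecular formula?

Heavy atoms from the SMILES: 16 C, 1 N, 2 O.
Implicit hydrogens by atom environment:
  7 × C (aromatic): 1 H each → 7
  5 × C (aromatic): no H
  4 × C: 2 H each → 8
  1 × N (charge +1): no H
  1 × O: no H
  1 × O (charge -1): no H
  Total hydrogens = 15.
Molecular formula: C16H15NO2

C16H15NO2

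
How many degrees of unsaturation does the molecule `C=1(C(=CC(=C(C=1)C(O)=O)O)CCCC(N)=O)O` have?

6

Molecular formula from the SMILES: C11H13NO5.
DoU = (2C + 2 + N − H − X)/2 = (2·11 + 2 + 1 − 13 − 0)/2 = 12/2 = 6.
(Structurally: 1 ring(s) + 5 π bond(s) = 6.)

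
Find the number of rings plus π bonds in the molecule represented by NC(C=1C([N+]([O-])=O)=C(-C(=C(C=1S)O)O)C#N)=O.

8

Molecular formula from the SMILES: C8H5N3O5S.
DoU = (2C + 2 + N − H − X)/2 = (2·8 + 2 + 3 − 5 − 0)/2 = 16/2 = 8.
(Structurally: 1 ring(s) + 7 π bond(s) = 8.)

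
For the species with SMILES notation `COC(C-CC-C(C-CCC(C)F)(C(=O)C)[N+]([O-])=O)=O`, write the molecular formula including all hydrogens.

Heavy atoms from the SMILES: 13 C, 1 F, 1 N, 5 O.
Implicit hydrogens by atom environment:
  6 × C: 2 H each → 12
  4 × O: no H
  3 × C: 3 H each → 9
  3 × C: no H
  1 × C: 1 H
  1 × F: no H
  1 × N (charge +1): no H
  1 × O (charge -1): no H
  Total hydrogens = 22.
Molecular formula: C13H22FNO5

C13H22FNO5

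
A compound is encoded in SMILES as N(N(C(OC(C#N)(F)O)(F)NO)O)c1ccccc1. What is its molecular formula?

Heavy atoms from the SMILES: 9 C, 2 F, 4 N, 4 O.
Implicit hydrogens by atom environment:
  5 × C (aromatic): 1 H each → 5
  3 × C: no H
  3 × O: 1 H each → 3
  2 × F: no H
  2 × N: 1 H each → 2
  2 × N: no H
  1 × C (aromatic): no H
  1 × O: no H
  Total hydrogens = 10.
Molecular formula: C9H10F2N4O4

C9H10F2N4O4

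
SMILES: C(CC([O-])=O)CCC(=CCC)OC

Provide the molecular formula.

Heavy atoms from the SMILES: 10 C, 3 O.
Implicit hydrogens by atom environment:
  5 × C: 2 H each → 10
  2 × C: 3 H each → 6
  2 × C: no H
  2 × O: no H
  1 × C: 1 H
  1 × O (charge -1): no H
  Total hydrogens = 17.
Net charge -1.
Molecular formula: C10H17O3-

C10H17O3-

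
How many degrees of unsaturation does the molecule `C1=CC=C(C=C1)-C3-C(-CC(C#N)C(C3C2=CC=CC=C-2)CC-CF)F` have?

Molecular formula from the SMILES: C22H23F2N.
DoU = (2C + 2 + N − H − X)/2 = (2·22 + 2 + 1 − 23 − 2)/2 = 22/2 = 11.
(Structurally: 3 ring(s) + 8 π bond(s) = 11.)

11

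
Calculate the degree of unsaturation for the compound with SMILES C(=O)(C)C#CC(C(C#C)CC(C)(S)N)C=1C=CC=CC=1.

Molecular formula from the SMILES: C17H19NOS.
DoU = (2C + 2 + N − H − X)/2 = (2·17 + 2 + 1 − 19 − 0)/2 = 18/2 = 9.
(Structurally: 1 ring(s) + 8 π bond(s) = 9.)

9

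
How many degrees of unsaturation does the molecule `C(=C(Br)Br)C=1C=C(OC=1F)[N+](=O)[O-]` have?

Molecular formula from the SMILES: C6H2Br2FNO3.
DoU = (2C + 2 + N − H − X)/2 = (2·6 + 2 + 1 − 2 − 3)/2 = 10/2 = 5.
(Structurally: 1 ring(s) + 4 π bond(s) = 5.)

5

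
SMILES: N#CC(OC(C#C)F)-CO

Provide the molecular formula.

C6H6FNO2

Heavy atoms from the SMILES: 6 C, 1 F, 1 N, 2 O.
Implicit hydrogens by atom environment:
  3 × C: 1 H each → 3
  2 × C: no H
  1 × C: 2 H
  1 × F: no H
  1 × N: no H
  1 × O: 1 H
  1 × O: no H
  Total hydrogens = 6.
Molecular formula: C6H6FNO2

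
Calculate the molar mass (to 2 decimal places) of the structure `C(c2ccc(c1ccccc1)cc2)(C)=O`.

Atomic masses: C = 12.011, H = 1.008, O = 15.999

Molecular formula: C14H12O.
M = 14×12.011 + 12×1.008 + 1×15.999 = 196.25 g/mol.

196.25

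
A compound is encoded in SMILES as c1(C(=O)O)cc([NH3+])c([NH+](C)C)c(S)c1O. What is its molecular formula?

Heavy atoms from the SMILES: 9 C, 2 N, 3 O, 1 S.
Implicit hydrogens by atom environment:
  5 × C (aromatic): no H
  2 × C: 3 H each → 6
  2 × O: 1 H each → 2
  1 × C (aromatic): 1 H
  1 × C: no H
  1 × N (charge +1): 3 H
  1 × N (charge +1): 1 H
  1 × O: no H
  1 × S: 1 H
  Total hydrogens = 14.
Net charge +2.
Molecular formula: [C9H14N2O3S]2+

[C9H14N2O3S]2+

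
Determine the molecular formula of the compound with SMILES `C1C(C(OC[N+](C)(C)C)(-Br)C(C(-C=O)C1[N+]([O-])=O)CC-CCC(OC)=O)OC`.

Heavy atoms from the SMILES: 1 Br, 18 C, 2 N, 7 O.
Implicit hydrogens by atom environment:
  6 × C: 2 H each → 12
  6 × O: no H
  5 × C: 3 H each → 15
  5 × C: 1 H each → 5
  2 × C: no H
  2 × N (charge +1): no H
  1 × Br: no H
  1 × O (charge -1): no H
  Total hydrogens = 32.
Net charge +1.
Molecular formula: C18H32BrN2O7+

C18H32BrN2O7+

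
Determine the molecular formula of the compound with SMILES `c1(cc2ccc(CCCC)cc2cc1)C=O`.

C15H16O

Heavy atoms from the SMILES: 15 C, 1 O.
Implicit hydrogens by atom environment:
  6 × C (aromatic): 1 H each → 6
  4 × C (aromatic): no H
  3 × C: 2 H each → 6
  1 × C: 3 H
  1 × C: 1 H
  1 × O: no H
  Total hydrogens = 16.
Molecular formula: C15H16O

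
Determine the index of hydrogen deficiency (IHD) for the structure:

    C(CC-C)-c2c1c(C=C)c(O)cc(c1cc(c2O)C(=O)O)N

9

Molecular formula from the SMILES: C17H19NO4.
DoU = (2C + 2 + N − H − X)/2 = (2·17 + 2 + 1 − 19 − 0)/2 = 18/2 = 9.
(Structurally: 2 ring(s) + 7 π bond(s) = 9.)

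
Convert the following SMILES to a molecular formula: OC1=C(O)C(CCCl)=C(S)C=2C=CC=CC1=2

Heavy atoms from the SMILES: 12 C, 1 Cl, 2 O, 1 S.
Implicit hydrogens by atom environment:
  6 × C (aromatic): no H
  4 × C (aromatic): 1 H each → 4
  2 × C: 2 H each → 4
  2 × O: 1 H each → 2
  1 × Cl: no H
  1 × S: 1 H
  Total hydrogens = 11.
Molecular formula: C12H11ClO2S

C12H11ClO2S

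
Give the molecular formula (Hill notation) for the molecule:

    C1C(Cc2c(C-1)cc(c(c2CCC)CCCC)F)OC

Heavy atoms from the SMILES: 18 C, 1 F, 1 O.
Implicit hydrogens by atom environment:
  8 × C: 2 H each → 16
  5 × C (aromatic): no H
  3 × C: 3 H each → 9
  1 × C (aromatic): 1 H
  1 × C: 1 H
  1 × F: no H
  1 × O: no H
  Total hydrogens = 27.
Molecular formula: C18H27FO

C18H27FO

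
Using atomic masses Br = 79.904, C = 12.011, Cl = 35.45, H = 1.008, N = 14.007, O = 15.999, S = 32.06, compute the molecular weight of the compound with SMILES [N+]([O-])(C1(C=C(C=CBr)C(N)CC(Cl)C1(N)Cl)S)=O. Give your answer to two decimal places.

Molecular formula: C9H12BrCl2N3O2S.
M = 1×79.904 + 9×12.011 + 2×35.45 + 12×1.008 + 3×14.007 + 2×15.999 + 1×32.06 = 377.08 g/mol.

377.08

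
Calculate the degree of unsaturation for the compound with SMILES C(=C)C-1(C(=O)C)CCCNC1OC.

3

Molecular formula from the SMILES: C10H17NO2.
DoU = (2C + 2 + N − H − X)/2 = (2·10 + 2 + 1 − 17 − 0)/2 = 6/2 = 3.
(Structurally: 1 ring(s) + 2 π bond(s) = 3.)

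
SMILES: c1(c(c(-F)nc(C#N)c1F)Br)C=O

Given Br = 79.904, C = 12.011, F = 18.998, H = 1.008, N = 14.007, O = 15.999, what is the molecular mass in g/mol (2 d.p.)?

247.00

Molecular formula: C7HBrF2N2O.
M = 1×79.904 + 7×12.011 + 2×18.998 + 1×1.008 + 2×14.007 + 1×15.999 = 247.00 g/mol.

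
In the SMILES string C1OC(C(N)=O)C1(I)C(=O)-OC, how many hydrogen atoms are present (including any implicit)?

8

Hydrogens are implicit in SMILES; fill each atom to its normal valence:
  4 × O: no H
  3 × C: no H
  1 × C: 3 H
  1 × C: 2 H
  1 × C: 1 H
  1 × I: no H
  1 × N: 2 H
  Total hydrogens = 8.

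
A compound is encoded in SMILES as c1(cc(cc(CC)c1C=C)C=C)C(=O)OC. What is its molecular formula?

Heavy atoms from the SMILES: 14 C, 2 O.
Implicit hydrogens by atom environment:
  4 × C (aromatic): no H
  3 × C: 2 H each → 6
  2 × C: 3 H each → 6
  2 × C (aromatic): 1 H each → 2
  2 × C: 1 H each → 2
  2 × O: no H
  1 × C: no H
  Total hydrogens = 16.
Molecular formula: C14H16O2

C14H16O2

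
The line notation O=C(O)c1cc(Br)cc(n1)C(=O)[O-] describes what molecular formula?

Heavy atoms from the SMILES: 1 Br, 7 C, 1 N, 4 O.
Implicit hydrogens by atom environment:
  3 × C (aromatic): no H
  2 × C (aromatic): 1 H each → 2
  2 × C: no H
  2 × O: no H
  1 × Br: no H
  1 × N (aromatic): no H
  1 × O: 1 H
  1 × O (charge -1): no H
  Total hydrogens = 3.
Net charge -1.
Molecular formula: C7H3BrNO4-

C7H3BrNO4-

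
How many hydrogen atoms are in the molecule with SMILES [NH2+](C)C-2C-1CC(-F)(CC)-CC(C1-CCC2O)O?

25

Hydrogens are implicit in SMILES; fill each atom to its normal valence:
  5 × C: 2 H each → 10
  5 × C: 1 H each → 5
  2 × C: 3 H each → 6
  2 × O: 1 H each → 2
  1 × C: no H
  1 × F: no H
  1 × N (charge +1): 2 H
  Total hydrogens = 25.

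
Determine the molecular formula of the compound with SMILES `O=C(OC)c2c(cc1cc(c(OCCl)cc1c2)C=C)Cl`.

Heavy atoms from the SMILES: 15 C, 2 Cl, 3 O.
Implicit hydrogens by atom environment:
  6 × C (aromatic): no H
  4 × C (aromatic): 1 H each → 4
  3 × O: no H
  2 × C: 2 H each → 4
  2 × Cl: no H
  1 × C: 3 H
  1 × C: 1 H
  1 × C: no H
  Total hydrogens = 12.
Molecular formula: C15H12Cl2O3

C15H12Cl2O3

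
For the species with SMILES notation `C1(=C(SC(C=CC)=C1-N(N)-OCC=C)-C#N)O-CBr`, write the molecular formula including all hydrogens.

C12H14BrN3O2S

Heavy atoms from the SMILES: 1 Br, 12 C, 3 N, 2 O, 1 S.
Implicit hydrogens by atom environment:
  4 × C (aromatic): no H
  3 × C: 2 H each → 6
  3 × C: 1 H each → 3
  2 × N: no H
  2 × O: no H
  1 × Br: no H
  1 × C: 3 H
  1 × C: no H
  1 × N: 2 H
  1 × S (aromatic): no H
  Total hydrogens = 14.
Molecular formula: C12H14BrN3O2S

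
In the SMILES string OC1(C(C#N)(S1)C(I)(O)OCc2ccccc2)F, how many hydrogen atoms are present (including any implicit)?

Hydrogens are implicit in SMILES; fill each atom to its normal valence:
  5 × C (aromatic): 1 H each → 5
  4 × C: no H
  2 × O: 1 H each → 2
  1 × C: 2 H
  1 × C (aromatic): no H
  1 × F: no H
  1 × I: no H
  1 × N: no H
  1 × O: no H
  1 × S: no H
  Total hydrogens = 9.

9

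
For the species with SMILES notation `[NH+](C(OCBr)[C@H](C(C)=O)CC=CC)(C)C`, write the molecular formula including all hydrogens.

Heavy atoms from the SMILES: 1 Br, 11 C, 1 N, 2 O.
Implicit hydrogens by atom environment:
  4 × C: 3 H each → 12
  4 × C: 1 H each → 4
  2 × C: 2 H each → 4
  2 × O: no H
  1 × Br: no H
  1 × C: no H
  1 × N (charge +1): 1 H
  Total hydrogens = 21.
Net charge +1.
Molecular formula: C11H21BrNO2+

C11H21BrNO2+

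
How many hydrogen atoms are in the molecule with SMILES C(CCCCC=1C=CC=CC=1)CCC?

Hydrogens are implicit in SMILES; fill each atom to its normal valence:
  7 × C: 2 H each → 14
  5 × C (aromatic): 1 H each → 5
  1 × C: 3 H
  1 × C (aromatic): no H
  Total hydrogens = 22.

22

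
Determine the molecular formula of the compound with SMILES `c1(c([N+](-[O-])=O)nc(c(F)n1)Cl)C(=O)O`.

Heavy atoms from the SMILES: 5 C, 1 Cl, 1 F, 3 N, 4 O.
Implicit hydrogens by atom environment:
  4 × C (aromatic): no H
  2 × N (aromatic): no H
  2 × O: no H
  1 × C: no H
  1 × Cl: no H
  1 × F: no H
  1 × N (charge +1): no H
  1 × O: 1 H
  1 × O (charge -1): no H
  Total hydrogens = 1.
Molecular formula: C5HClFN3O4

C5HClFN3O4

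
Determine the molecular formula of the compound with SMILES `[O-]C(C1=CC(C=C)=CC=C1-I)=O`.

Heavy atoms from the SMILES: 9 C, 1 I, 2 O.
Implicit hydrogens by atom environment:
  3 × C (aromatic): 1 H each → 3
  3 × C (aromatic): no H
  1 × C: 2 H
  1 × C: 1 H
  1 × C: no H
  1 × I: no H
  1 × O: no H
  1 × O (charge -1): no H
  Total hydrogens = 6.
Net charge -1.
Molecular formula: C9H6IO2-

C9H6IO2-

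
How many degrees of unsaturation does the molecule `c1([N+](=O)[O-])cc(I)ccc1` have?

5

Molecular formula from the SMILES: C6H4INO2.
DoU = (2C + 2 + N − H − X)/2 = (2·6 + 2 + 1 − 4 − 1)/2 = 10/2 = 5.
(Structurally: 1 ring(s) + 4 π bond(s) = 5.)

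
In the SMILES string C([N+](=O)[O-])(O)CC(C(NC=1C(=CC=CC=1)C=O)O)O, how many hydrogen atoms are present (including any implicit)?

14

Hydrogens are implicit in SMILES; fill each atom to its normal valence:
  4 × C: 1 H each → 4
  4 × C (aromatic): 1 H each → 4
  3 × O: 1 H each → 3
  2 × C (aromatic): no H
  2 × O: no H
  1 × C: 2 H
  1 × N: 1 H
  1 × N (charge +1): no H
  1 × O (charge -1): no H
  Total hydrogens = 14.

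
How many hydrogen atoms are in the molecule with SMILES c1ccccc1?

6

Hydrogens are implicit in SMILES; fill each atom to its normal valence:
  6 × C (aromatic): 1 H each → 6
  Total hydrogens = 6.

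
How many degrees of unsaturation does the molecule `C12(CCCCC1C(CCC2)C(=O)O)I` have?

3

Molecular formula from the SMILES: C11H17IO2.
DoU = (2C + 2 + N − H − X)/2 = (2·11 + 2 + 0 − 17 − 1)/2 = 6/2 = 3.
(Structurally: 2 ring(s) + 1 π bond(s) = 3.)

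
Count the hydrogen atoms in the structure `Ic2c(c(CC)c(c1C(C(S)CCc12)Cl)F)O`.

13

Hydrogens are implicit in SMILES; fill each atom to its normal valence:
  6 × C (aromatic): no H
  3 × C: 2 H each → 6
  2 × C: 1 H each → 2
  1 × C: 3 H
  1 × Cl: no H
  1 × F: no H
  1 × I: no H
  1 × O: 1 H
  1 × S: 1 H
  Total hydrogens = 13.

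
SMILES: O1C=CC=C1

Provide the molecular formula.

C4H4O

Heavy atoms from the SMILES: 4 C, 1 O.
Implicit hydrogens by atom environment:
  4 × C (aromatic): 1 H each → 4
  1 × O (aromatic): no H
  Total hydrogens = 4.
Molecular formula: C4H4O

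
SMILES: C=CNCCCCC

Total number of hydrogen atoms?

Hydrogens are implicit in SMILES; fill each atom to its normal valence:
  5 × C: 2 H each → 10
  1 × C: 3 H
  1 × C: 1 H
  1 × N: 1 H
  Total hydrogens = 15.

15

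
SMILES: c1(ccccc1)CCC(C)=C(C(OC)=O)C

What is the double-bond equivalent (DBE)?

6

Molecular formula from the SMILES: C14H18O2.
DoU = (2C + 2 + N − H − X)/2 = (2·14 + 2 + 0 − 18 − 0)/2 = 12/2 = 6.
(Structurally: 1 ring(s) + 5 π bond(s) = 6.)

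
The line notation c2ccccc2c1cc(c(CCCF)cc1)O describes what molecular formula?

Heavy atoms from the SMILES: 15 C, 1 F, 1 O.
Implicit hydrogens by atom environment:
  8 × C (aromatic): 1 H each → 8
  4 × C (aromatic): no H
  3 × C: 2 H each → 6
  1 × F: no H
  1 × O: 1 H
  Total hydrogens = 15.
Molecular formula: C15H15FO

C15H15FO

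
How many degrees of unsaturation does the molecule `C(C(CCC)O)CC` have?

0

Molecular formula from the SMILES: C7H16O.
DoU = (2C + 2 + N − H − X)/2 = (2·7 + 2 + 0 − 16 − 0)/2 = 0/2 = 0.
(Structurally: 0 ring(s) + 0 π bond(s) = 0.)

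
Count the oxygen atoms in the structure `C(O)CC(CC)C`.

The symbol for oxygen appears 1 time in the SMILES.

1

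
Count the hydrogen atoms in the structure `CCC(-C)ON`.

Hydrogens are implicit in SMILES; fill each atom to its normal valence:
  2 × C: 3 H each → 6
  1 × C: 2 H
  1 × C: 1 H
  1 × N: 2 H
  1 × O: no H
  Total hydrogens = 11.

11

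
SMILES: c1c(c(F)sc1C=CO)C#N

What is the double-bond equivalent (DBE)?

6

Molecular formula from the SMILES: C7H4FNOS.
DoU = (2C + 2 + N − H − X)/2 = (2·7 + 2 + 1 − 4 − 1)/2 = 12/2 = 6.
(Structurally: 1 ring(s) + 5 π bond(s) = 6.)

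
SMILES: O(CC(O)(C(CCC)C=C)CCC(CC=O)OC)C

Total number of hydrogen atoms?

28

Hydrogens are implicit in SMILES; fill each atom to its normal valence:
  7 × C: 2 H each → 14
  4 × C: 1 H each → 4
  3 × C: 3 H each → 9
  3 × O: no H
  1 × C: no H
  1 × O: 1 H
  Total hydrogens = 28.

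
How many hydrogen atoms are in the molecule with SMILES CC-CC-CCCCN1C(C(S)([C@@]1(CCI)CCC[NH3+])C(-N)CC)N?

Hydrogens are implicit in SMILES; fill each atom to its normal valence:
  13 × C: 2 H each → 26
  2 × C: 3 H each → 6
  2 × C: 1 H each → 2
  2 × C: no H
  2 × N: 2 H each → 4
  1 × I: no H
  1 × N (charge +1): 3 H
  1 × N: no H
  1 × S: 1 H
  Total hydrogens = 42.

42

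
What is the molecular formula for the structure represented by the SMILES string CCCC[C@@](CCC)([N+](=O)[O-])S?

C8H17NO2S

Heavy atoms from the SMILES: 8 C, 1 N, 2 O, 1 S.
Implicit hydrogens by atom environment:
  5 × C: 2 H each → 10
  2 × C: 3 H each → 6
  1 × C: no H
  1 × N (charge +1): no H
  1 × O: no H
  1 × O (charge -1): no H
  1 × S: 1 H
  Total hydrogens = 17.
Molecular formula: C8H17NO2S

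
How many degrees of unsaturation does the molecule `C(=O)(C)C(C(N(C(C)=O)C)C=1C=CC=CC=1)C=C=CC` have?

8

Molecular formula from the SMILES: C17H21NO2.
DoU = (2C + 2 + N − H − X)/2 = (2·17 + 2 + 1 − 21 − 0)/2 = 16/2 = 8.
(Structurally: 1 ring(s) + 7 π bond(s) = 8.)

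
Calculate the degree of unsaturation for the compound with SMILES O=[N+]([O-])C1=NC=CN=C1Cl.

Molecular formula from the SMILES: C4H2ClN3O2.
DoU = (2C + 2 + N − H − X)/2 = (2·4 + 2 + 3 − 2 − 1)/2 = 10/2 = 5.
(Structurally: 1 ring(s) + 4 π bond(s) = 5.)

5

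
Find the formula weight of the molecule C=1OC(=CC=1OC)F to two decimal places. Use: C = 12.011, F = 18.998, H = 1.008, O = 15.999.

116.09

Molecular formula: C5H5FO2.
M = 5×12.011 + 1×18.998 + 5×1.008 + 2×15.999 = 116.09 g/mol.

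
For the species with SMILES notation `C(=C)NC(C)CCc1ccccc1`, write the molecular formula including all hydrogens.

Heavy atoms from the SMILES: 12 C, 1 N.
Implicit hydrogens by atom environment:
  5 × C (aromatic): 1 H each → 5
  3 × C: 2 H each → 6
  2 × C: 1 H each → 2
  1 × C: 3 H
  1 × C (aromatic): no H
  1 × N: 1 H
  Total hydrogens = 17.
Molecular formula: C12H17N

C12H17N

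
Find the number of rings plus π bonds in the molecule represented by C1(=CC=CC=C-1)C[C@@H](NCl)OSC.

4

Molecular formula from the SMILES: C9H12ClNOS.
DoU = (2C + 2 + N − H − X)/2 = (2·9 + 2 + 1 − 12 − 1)/2 = 8/2 = 4.
(Structurally: 1 ring(s) + 3 π bond(s) = 4.)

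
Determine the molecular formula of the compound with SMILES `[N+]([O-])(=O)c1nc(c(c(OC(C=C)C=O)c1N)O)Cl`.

C9H8ClN3O5

Heavy atoms from the SMILES: 9 C, 1 Cl, 3 N, 5 O.
Implicit hydrogens by atom environment:
  5 × C (aromatic): no H
  3 × C: 1 H each → 3
  3 × O: no H
  1 × C: 2 H
  1 × Cl: no H
  1 × N: 2 H
  1 × N (aromatic): no H
  1 × N (charge +1): no H
  1 × O: 1 H
  1 × O (charge -1): no H
  Total hydrogens = 8.
Molecular formula: C9H8ClN3O5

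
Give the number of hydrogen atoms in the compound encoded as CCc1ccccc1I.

Hydrogens are implicit in SMILES; fill each atom to its normal valence:
  4 × C (aromatic): 1 H each → 4
  2 × C (aromatic): no H
  1 × C: 3 H
  1 × C: 2 H
  1 × I: no H
  Total hydrogens = 9.

9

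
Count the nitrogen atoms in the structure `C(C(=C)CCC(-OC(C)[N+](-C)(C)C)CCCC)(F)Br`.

The symbol for nitrogen appears 1 time in the SMILES.

1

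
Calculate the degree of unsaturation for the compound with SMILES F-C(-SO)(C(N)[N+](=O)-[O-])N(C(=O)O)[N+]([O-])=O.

3

Molecular formula from the SMILES: C3H5FN4O7S.
DoU = (2C + 2 + N − H − X)/2 = (2·3 + 2 + 4 − 5 − 1)/2 = 6/2 = 3.
(Structurally: 0 ring(s) + 3 π bond(s) = 3.)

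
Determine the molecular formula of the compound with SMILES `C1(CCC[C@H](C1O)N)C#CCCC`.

C11H19NO

Heavy atoms from the SMILES: 11 C, 1 N, 1 O.
Implicit hydrogens by atom environment:
  5 × C: 2 H each → 10
  3 × C: 1 H each → 3
  2 × C: no H
  1 × C: 3 H
  1 × N: 2 H
  1 × O: 1 H
  Total hydrogens = 19.
Molecular formula: C11H19NO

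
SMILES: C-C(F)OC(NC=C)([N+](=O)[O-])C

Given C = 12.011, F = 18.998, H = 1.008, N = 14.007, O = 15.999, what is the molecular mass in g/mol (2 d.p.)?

Molecular formula: C6H11FN2O3.
M = 6×12.011 + 1×18.998 + 11×1.008 + 2×14.007 + 3×15.999 = 178.16 g/mol.

178.16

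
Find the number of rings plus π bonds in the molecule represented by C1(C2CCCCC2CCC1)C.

2

Molecular formula from the SMILES: C11H20.
DoU = (2C + 2 + N − H − X)/2 = (2·11 + 2 + 0 − 20 − 0)/2 = 4/2 = 2.
(Structurally: 2 ring(s) + 0 π bond(s) = 2.)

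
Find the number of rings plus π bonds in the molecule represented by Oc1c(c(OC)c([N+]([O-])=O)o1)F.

4

Molecular formula from the SMILES: C5H4FNO5.
DoU = (2C + 2 + N − H − X)/2 = (2·5 + 2 + 1 − 4 − 1)/2 = 8/2 = 4.
(Structurally: 1 ring(s) + 3 π bond(s) = 4.)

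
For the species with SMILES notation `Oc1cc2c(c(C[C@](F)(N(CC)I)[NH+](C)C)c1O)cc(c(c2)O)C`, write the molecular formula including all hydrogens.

Heavy atoms from the SMILES: 17 C, 1 F, 1 I, 2 N, 3 O.
Implicit hydrogens by atom environment:
  7 × C (aromatic): no H
  4 × C: 3 H each → 12
  3 × C (aromatic): 1 H each → 3
  3 × O: 1 H each → 3
  2 × C: 2 H each → 4
  1 × C: no H
  1 × F: no H
  1 × I: no H
  1 × N (charge +1): 1 H
  1 × N: no H
  Total hydrogens = 23.
Net charge +1.
Molecular formula: C17H23FIN2O3+

C17H23FIN2O3+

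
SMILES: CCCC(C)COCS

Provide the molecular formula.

Heavy atoms from the SMILES: 7 C, 1 O, 1 S.
Implicit hydrogens by atom environment:
  4 × C: 2 H each → 8
  2 × C: 3 H each → 6
  1 × C: 1 H
  1 × O: no H
  1 × S: 1 H
  Total hydrogens = 16.
Molecular formula: C7H16OS

C7H16OS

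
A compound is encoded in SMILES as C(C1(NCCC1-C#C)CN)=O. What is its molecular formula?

Heavy atoms from the SMILES: 8 C, 2 N, 1 O.
Implicit hydrogens by atom environment:
  3 × C: 2 H each → 6
  3 × C: 1 H each → 3
  2 × C: no H
  1 × N: 2 H
  1 × N: 1 H
  1 × O: no H
  Total hydrogens = 12.
Molecular formula: C8H12N2O

C8H12N2O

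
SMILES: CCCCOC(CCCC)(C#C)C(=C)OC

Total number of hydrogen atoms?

Hydrogens are implicit in SMILES; fill each atom to its normal valence:
  7 × C: 2 H each → 14
  3 × C: 3 H each → 9
  3 × C: no H
  2 × O: no H
  1 × C: 1 H
  Total hydrogens = 24.

24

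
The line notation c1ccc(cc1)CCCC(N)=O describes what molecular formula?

Heavy atoms from the SMILES: 10 C, 1 N, 1 O.
Implicit hydrogens by atom environment:
  5 × C (aromatic): 1 H each → 5
  3 × C: 2 H each → 6
  1 × C (aromatic): no H
  1 × C: no H
  1 × N: 2 H
  1 × O: no H
  Total hydrogens = 13.
Molecular formula: C10H13NO

C10H13NO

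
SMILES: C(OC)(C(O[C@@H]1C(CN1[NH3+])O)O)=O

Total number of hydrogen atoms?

13

Hydrogens are implicit in SMILES; fill each atom to its normal valence:
  3 × C: 1 H each → 3
  3 × O: no H
  2 × O: 1 H each → 2
  1 × C: 3 H
  1 × C: 2 H
  1 × C: no H
  1 × N (charge +1): 3 H
  1 × N: no H
  Total hydrogens = 13.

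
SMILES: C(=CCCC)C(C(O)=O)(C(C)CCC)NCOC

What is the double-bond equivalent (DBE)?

Molecular formula from the SMILES: C14H27NO3.
DoU = (2C + 2 + N − H − X)/2 = (2·14 + 2 + 1 − 27 − 0)/2 = 4/2 = 2.
(Structurally: 0 ring(s) + 2 π bond(s) = 2.)

2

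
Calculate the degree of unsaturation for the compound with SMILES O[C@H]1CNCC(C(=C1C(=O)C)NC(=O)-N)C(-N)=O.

Molecular formula from the SMILES: C10H16N4O4.
DoU = (2C + 2 + N − H − X)/2 = (2·10 + 2 + 4 − 16 − 0)/2 = 10/2 = 5.
(Structurally: 1 ring(s) + 4 π bond(s) = 5.)

5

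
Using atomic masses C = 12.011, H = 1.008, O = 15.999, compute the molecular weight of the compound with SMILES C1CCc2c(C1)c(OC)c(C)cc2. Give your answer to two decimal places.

Molecular formula: C12H16O.
M = 12×12.011 + 16×1.008 + 1×15.999 = 176.26 g/mol.

176.26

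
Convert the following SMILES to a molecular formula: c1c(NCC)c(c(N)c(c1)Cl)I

Heavy atoms from the SMILES: 8 C, 1 Cl, 1 I, 2 N.
Implicit hydrogens by atom environment:
  4 × C (aromatic): no H
  2 × C (aromatic): 1 H each → 2
  1 × C: 3 H
  1 × C: 2 H
  1 × Cl: no H
  1 × I: no H
  1 × N: 2 H
  1 × N: 1 H
  Total hydrogens = 10.
Molecular formula: C8H10ClIN2

C8H10ClIN2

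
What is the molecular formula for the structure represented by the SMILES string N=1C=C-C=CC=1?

Heavy atoms from the SMILES: 5 C, 1 N.
Implicit hydrogens by atom environment:
  5 × C (aromatic): 1 H each → 5
  1 × N (aromatic): no H
  Total hydrogens = 5.
Molecular formula: C5H5N

C5H5N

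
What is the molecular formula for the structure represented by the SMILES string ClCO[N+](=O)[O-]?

Heavy atoms from the SMILES: 1 C, 1 Cl, 1 N, 3 O.
Implicit hydrogens by atom environment:
  2 × O: no H
  1 × C: 2 H
  1 × Cl: no H
  1 × N (charge +1): no H
  1 × O (charge -1): no H
  Total hydrogens = 2.
Molecular formula: CH2ClNO3

CH2ClNO3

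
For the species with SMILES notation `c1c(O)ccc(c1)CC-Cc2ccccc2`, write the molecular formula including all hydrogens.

Heavy atoms from the SMILES: 15 C, 1 O.
Implicit hydrogens by atom environment:
  9 × C (aromatic): 1 H each → 9
  3 × C: 2 H each → 6
  3 × C (aromatic): no H
  1 × O: 1 H
  Total hydrogens = 16.
Molecular formula: C15H16O

C15H16O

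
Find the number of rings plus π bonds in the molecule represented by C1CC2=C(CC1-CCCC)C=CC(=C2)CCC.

Molecular formula from the SMILES: C17H26.
DoU = (2C + 2 + N − H − X)/2 = (2·17 + 2 + 0 − 26 − 0)/2 = 10/2 = 5.
(Structurally: 2 ring(s) + 3 π bond(s) = 5.)

5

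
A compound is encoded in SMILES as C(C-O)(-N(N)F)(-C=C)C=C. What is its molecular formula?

Heavy atoms from the SMILES: 6 C, 1 F, 2 N, 1 O.
Implicit hydrogens by atom environment:
  3 × C: 2 H each → 6
  2 × C: 1 H each → 2
  1 × C: no H
  1 × F: no H
  1 × N: 2 H
  1 × N: no H
  1 × O: 1 H
  Total hydrogens = 11.
Molecular formula: C6H11FN2O

C6H11FN2O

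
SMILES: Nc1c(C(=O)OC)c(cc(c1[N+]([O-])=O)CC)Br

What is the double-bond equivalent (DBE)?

6

Molecular formula from the SMILES: C10H11BrN2O4.
DoU = (2C + 2 + N − H − X)/2 = (2·10 + 2 + 2 − 11 − 1)/2 = 12/2 = 6.
(Structurally: 1 ring(s) + 5 π bond(s) = 6.)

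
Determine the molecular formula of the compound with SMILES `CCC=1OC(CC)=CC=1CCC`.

Heavy atoms from the SMILES: 11 C, 1 O.
Implicit hydrogens by atom environment:
  4 × C: 2 H each → 8
  3 × C: 3 H each → 9
  3 × C (aromatic): no H
  1 × C (aromatic): 1 H
  1 × O (aromatic): no H
  Total hydrogens = 18.
Molecular formula: C11H18O

C11H18O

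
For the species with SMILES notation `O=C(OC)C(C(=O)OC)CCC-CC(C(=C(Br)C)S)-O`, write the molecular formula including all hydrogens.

C13H21BrO5S

Heavy atoms from the SMILES: 1 Br, 13 C, 5 O, 1 S.
Implicit hydrogens by atom environment:
  4 × C: 2 H each → 8
  4 × C: no H
  4 × O: no H
  3 × C: 3 H each → 9
  2 × C: 1 H each → 2
  1 × Br: no H
  1 × O: 1 H
  1 × S: 1 H
  Total hydrogens = 21.
Molecular formula: C13H21BrO5S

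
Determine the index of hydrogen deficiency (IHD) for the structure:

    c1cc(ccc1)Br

Molecular formula from the SMILES: C6H5Br.
DoU = (2C + 2 + N − H − X)/2 = (2·6 + 2 + 0 − 5 − 1)/2 = 8/2 = 4.
(Structurally: 1 ring(s) + 3 π bond(s) = 4.)

4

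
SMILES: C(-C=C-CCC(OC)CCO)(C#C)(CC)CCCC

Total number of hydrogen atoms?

Hydrogens are implicit in SMILES; fill each atom to its normal valence:
  8 × C: 2 H each → 16
  4 × C: 1 H each → 4
  3 × C: 3 H each → 9
  2 × C: no H
  1 × O: 1 H
  1 × O: no H
  Total hydrogens = 30.

30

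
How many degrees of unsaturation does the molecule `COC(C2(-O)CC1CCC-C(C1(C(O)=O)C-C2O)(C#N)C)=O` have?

6

Molecular formula from the SMILES: C15H21NO6.
DoU = (2C + 2 + N − H − X)/2 = (2·15 + 2 + 1 − 21 − 0)/2 = 12/2 = 6.
(Structurally: 2 ring(s) + 4 π bond(s) = 6.)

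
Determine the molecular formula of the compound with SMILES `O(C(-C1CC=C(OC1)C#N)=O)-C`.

C8H9NO3

Heavy atoms from the SMILES: 8 C, 1 N, 3 O.
Implicit hydrogens by atom environment:
  3 × C: no H
  3 × O: no H
  2 × C: 2 H each → 4
  2 × C: 1 H each → 2
  1 × C: 3 H
  1 × N: no H
  Total hydrogens = 9.
Molecular formula: C8H9NO3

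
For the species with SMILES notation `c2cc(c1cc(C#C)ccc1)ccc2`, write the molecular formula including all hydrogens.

C14H10

Heavy atoms from the SMILES: 14 C.
Implicit hydrogens by atom environment:
  9 × C (aromatic): 1 H each → 9
  3 × C (aromatic): no H
  1 × C: 1 H
  1 × C: no H
  Total hydrogens = 10.
Molecular formula: C14H10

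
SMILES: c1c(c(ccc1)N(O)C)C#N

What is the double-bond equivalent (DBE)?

6

Molecular formula from the SMILES: C8H8N2O.
DoU = (2C + 2 + N − H − X)/2 = (2·8 + 2 + 2 − 8 − 0)/2 = 12/2 = 6.
(Structurally: 1 ring(s) + 5 π bond(s) = 6.)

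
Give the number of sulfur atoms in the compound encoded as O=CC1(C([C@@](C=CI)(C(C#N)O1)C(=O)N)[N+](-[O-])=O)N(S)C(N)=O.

The symbol for sulfur appears 1 time in the SMILES.

1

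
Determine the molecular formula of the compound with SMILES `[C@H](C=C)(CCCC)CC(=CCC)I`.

C12H21I

Heavy atoms from the SMILES: 12 C, 1 I.
Implicit hydrogens by atom environment:
  6 × C: 2 H each → 12
  3 × C: 1 H each → 3
  2 × C: 3 H each → 6
  1 × C: no H
  1 × I: no H
  Total hydrogens = 21.
Molecular formula: C12H21I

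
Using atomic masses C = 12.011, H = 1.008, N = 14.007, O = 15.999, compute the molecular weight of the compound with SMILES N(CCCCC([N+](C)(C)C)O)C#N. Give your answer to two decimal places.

Molecular formula: C9H20N3O+.
M = 9×12.011 + 20×1.008 + 3×14.007 + 1×15.999 = 186.28 g/mol.

186.28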